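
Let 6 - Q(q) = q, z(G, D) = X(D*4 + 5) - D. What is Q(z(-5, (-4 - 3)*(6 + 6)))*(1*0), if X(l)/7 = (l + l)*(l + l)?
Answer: 0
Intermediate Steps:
X(l) = 28*l**2 (X(l) = 7*((l + l)*(l + l)) = 7*((2*l)*(2*l)) = 7*(4*l**2) = 28*l**2)
z(G, D) = -D + 28*(5 + 4*D)**2 (z(G, D) = 28*(D*4 + 5)**2 - D = 28*(4*D + 5)**2 - D = 28*(5 + 4*D)**2 - D = -D + 28*(5 + 4*D)**2)
Q(q) = 6 - q
Q(z(-5, (-4 - 3)*(6 + 6)))*(1*0) = (6 - (-(-4 - 3)*(6 + 6) + 28*(5 + 4*((-4 - 3)*(6 + 6)))**2))*(1*0) = (6 - (-(-7)*12 + 28*(5 + 4*(-7*12))**2))*0 = (6 - (-1*(-84) + 28*(5 + 4*(-84))**2))*0 = (6 - (84 + 28*(5 - 336)**2))*0 = (6 - (84 + 28*(-331)**2))*0 = (6 - (84 + 28*109561))*0 = (6 - (84 + 3067708))*0 = (6 - 1*3067792)*0 = (6 - 3067792)*0 = -3067786*0 = 0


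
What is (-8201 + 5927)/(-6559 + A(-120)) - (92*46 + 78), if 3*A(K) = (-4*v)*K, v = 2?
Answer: -26887816/6239 ≈ -4309.6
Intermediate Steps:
A(K) = -8*K/3 (A(K) = ((-4*2)*K)/3 = (-8*K)/3 = -8*K/3)
(-8201 + 5927)/(-6559 + A(-120)) - (92*46 + 78) = (-8201 + 5927)/(-6559 - 8/3*(-120)) - (92*46 + 78) = -2274/(-6559 + 320) - (4232 + 78) = -2274/(-6239) - 1*4310 = -2274*(-1/6239) - 4310 = 2274/6239 - 4310 = -26887816/6239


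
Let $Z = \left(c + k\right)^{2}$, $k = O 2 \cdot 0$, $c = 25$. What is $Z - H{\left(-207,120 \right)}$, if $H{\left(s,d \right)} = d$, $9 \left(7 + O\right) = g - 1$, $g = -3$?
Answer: $505$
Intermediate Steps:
$O = - \frac{67}{9}$ ($O = -7 + \frac{-3 - 1}{9} = -7 + \frac{1}{9} \left(-4\right) = -7 - \frac{4}{9} = - \frac{67}{9} \approx -7.4444$)
$k = 0$ ($k = \left(- \frac{67}{9}\right) 2 \cdot 0 = \left(- \frac{134}{9}\right) 0 = 0$)
$Z = 625$ ($Z = \left(25 + 0\right)^{2} = 25^{2} = 625$)
$Z - H{\left(-207,120 \right)} = 625 - 120 = 505$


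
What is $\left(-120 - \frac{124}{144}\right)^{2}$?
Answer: $\frac{18931201}{1296} \approx 14607.0$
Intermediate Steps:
$\left(-120 - \frac{124}{144}\right)^{2} = \left(-120 - \frac{31}{36}\right)^{2} = \left(- \frac{4351}{36}\right)^{2} = \frac{18931201}{1296}$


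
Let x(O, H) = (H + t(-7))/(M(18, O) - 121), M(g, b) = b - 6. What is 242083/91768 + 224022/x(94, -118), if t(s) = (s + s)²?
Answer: -113066132849/1192984 ≈ -94776.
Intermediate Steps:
M(g, b) = -6 + b
t(s) = 4*s² (t(s) = (2*s)² = 4*s²)
x(O, H) = (196 + H)/(-127 + O) (x(O, H) = (H + 4*(-7)²)/((-6 + O) - 121) = (H + 4*49)/(-127 + O) = (H + 196)/(-127 + O) = (196 + H)/(-127 + O))
242083/91768 + 224022/x(94, -118) = 242083/91768 + 224022/(((196 - 118)/(-127 + 94))) = 242083*(1/91768) + 224022/((78/(-33))) = 242083/91768 + 224022/((-1/33*78)) = 242083/91768 + 224022/(-26/11) = 242083/91768 + 224022*(-11/26) = 242083/91768 - 1232121/13 = -113066132849/1192984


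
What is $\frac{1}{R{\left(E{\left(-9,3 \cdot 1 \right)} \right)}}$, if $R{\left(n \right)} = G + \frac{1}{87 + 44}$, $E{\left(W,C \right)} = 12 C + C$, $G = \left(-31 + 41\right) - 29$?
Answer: $- \frac{131}{2488} \approx -0.052653$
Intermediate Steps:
$G = -19$ ($G = 10 - 29 = -19$)
$E{\left(W,C \right)} = 13 C$
$R{\left(n \right)} = - \frac{2488}{131}$ ($R{\left(n \right)} = -19 + \frac{1}{87 + 44} = -19 + \frac{1}{131} = - \frac{2488}{131}$)
$\frac{1}{R{\left(E{\left(-9,3 \cdot 1 \right)} \right)}} = \frac{1}{- \frac{2488}{131}} = - \frac{131}{2488}$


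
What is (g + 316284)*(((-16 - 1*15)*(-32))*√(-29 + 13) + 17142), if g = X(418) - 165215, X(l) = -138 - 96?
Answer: 2585613570 + 598513280*I ≈ 2.5856e+9 + 5.9851e+8*I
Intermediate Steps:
X(l) = -234
g = -165449 (g = -234 - 165215 = -165449)
(g + 316284)*(((-16 - 1*15)*(-32))*√(-29 + 13) + 17142) = (-165449 + 316284)*(((-16 - 1*15)*(-32))*√(-29 + 13) + 17142) = 150835*(((-16 - 15)*(-32))*√(-16) + 17142) = 150835*((-31*(-32))*(4*I) + 17142) = 150835*(992*(4*I) + 17142) = 150835*(3968*I + 17142) = 150835*(17142 + 3968*I) = 2585613570 + 598513280*I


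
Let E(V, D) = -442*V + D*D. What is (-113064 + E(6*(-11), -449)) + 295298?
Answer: 413007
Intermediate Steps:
E(V, D) = D**2 - 442*V (E(V, D) = -442*V + D**2 = D**2 - 442*V)
(-113064 + E(6*(-11), -449)) + 295298 = (-113064 + ((-449)**2 - 2652*(-11))) + 295298 = (-113064 + (201601 - 442*(-66))) + 295298 = (-113064 + (201601 + 29172)) + 295298 = (-113064 + 230773) + 295298 = 117709 + 295298 = 413007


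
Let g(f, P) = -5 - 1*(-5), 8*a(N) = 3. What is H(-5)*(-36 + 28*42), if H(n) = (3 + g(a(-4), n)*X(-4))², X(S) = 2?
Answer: 10260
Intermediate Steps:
a(N) = 3/8 (a(N) = (⅛)*3 = 3/8)
g(f, P) = 0 (g(f, P) = -5 + 5 = 0)
H(n) = 9 (H(n) = (3 + 0*2)² = (3 + 0)² = 3² = 9)
H(-5)*(-36 + 28*42) = 9*(-36 + 28*42) = 9*(-36 + 1176) = 9*1140 = 10260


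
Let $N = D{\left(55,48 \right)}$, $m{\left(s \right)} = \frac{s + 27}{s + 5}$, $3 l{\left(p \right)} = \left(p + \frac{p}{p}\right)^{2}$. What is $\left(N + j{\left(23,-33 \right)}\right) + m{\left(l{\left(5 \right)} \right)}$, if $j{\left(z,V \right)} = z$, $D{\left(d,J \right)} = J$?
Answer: $\frac{1246}{17} \approx 73.294$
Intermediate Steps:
$l{\left(p \right)} = \frac{\left(1 + p\right)^{2}}{3}$ ($l{\left(p \right)} = \frac{\left(p + \frac{p}{p}\right)^{2}}{3} = \frac{\left(p + 1\right)^{2}}{3} = \frac{\left(1 + p\right)^{2}}{3}$)
$m{\left(s \right)} = \frac{27 + s}{5 + s}$
$N = 48$
$\left(N + j{\left(23,-33 \right)}\right) + m{\left(l{\left(5 \right)} \right)} = \left(48 + 23\right) + \frac{27 + \frac{\left(1 + 5\right)^{2}}{3}}{5 + \frac{\left(1 + 5\right)^{2}}{3}} = 71 + \frac{27 + \frac{6^{2}}{3}}{5 + \frac{6^{2}}{3}} = 71 + \frac{27 + \frac{1}{3} \cdot 36}{5 + \frac{1}{3} \cdot 36} = 71 + \frac{27 + 12}{5 + 12} = 71 + \frac{1}{17} \cdot 39 = 71 + \frac{39}{17} = \frac{1246}{17}$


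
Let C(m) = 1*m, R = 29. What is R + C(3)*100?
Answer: 329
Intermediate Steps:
C(m) = m
R + C(3)*100 = 29 + 3*100 = 29 + 300 = 329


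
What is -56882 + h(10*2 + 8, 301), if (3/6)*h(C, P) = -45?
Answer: -56972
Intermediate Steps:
h(C, P) = -90 (h(C, P) = 2*(-45) = -90)
-56882 + h(10*2 + 8, 301) = -56882 - 90 = -56972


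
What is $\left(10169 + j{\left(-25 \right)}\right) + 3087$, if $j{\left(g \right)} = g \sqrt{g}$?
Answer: $13256 - 125 i \approx 13256.0 - 125.0 i$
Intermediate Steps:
$j{\left(g \right)} = g^{\frac{3}{2}}$
$\left(10169 + j{\left(-25 \right)}\right) + 3087 = \left(10169 + \left(-25\right)^{\frac{3}{2}}\right) + 3087 = \left(10169 - 125 i\right) + 3087 = 13256 - 125 i$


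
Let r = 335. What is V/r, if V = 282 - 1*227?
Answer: 11/67 ≈ 0.16418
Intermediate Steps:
V = 55 (V = 282 - 227 = 55)
V/r = 55/335 = 55*(1/335) = 11/67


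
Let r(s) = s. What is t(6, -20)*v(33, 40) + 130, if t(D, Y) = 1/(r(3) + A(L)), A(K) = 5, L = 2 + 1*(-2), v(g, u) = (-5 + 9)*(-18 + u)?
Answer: 141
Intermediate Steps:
v(g, u) = -72 + 4*u (v(g, u) = 4*(-18 + u) = -72 + 4*u)
L = 0 (L = 2 - 2 = 0)
t(D, Y) = ⅛ (t(D, Y) = 1/(3 + 5) = 1/8 = ⅛)
t(6, -20)*v(33, 40) + 130 = (-72 + 4*40)/8 + 130 = (-72 + 160)/8 + 130 = (⅛)*88 + 130 = 11 + 130 = 141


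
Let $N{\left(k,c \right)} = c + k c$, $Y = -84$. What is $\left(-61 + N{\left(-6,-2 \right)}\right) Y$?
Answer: $4284$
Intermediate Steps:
$N{\left(k,c \right)} = c + c k$
$\left(-61 + N{\left(-6,-2 \right)}\right) Y = \left(-61 - 2 \left(1 - 6\right)\right) \left(-84\right) = \left(-61 - -10\right) \left(-84\right) = \left(-61 + 10\right) \left(-84\right) = \left(-51\right) \left(-84\right) = 4284$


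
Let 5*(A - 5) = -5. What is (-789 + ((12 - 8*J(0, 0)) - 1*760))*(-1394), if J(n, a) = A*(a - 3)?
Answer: 2008754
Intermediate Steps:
A = 4 (A = 5 + (⅕)*(-5) = 5 - 1 = 4)
J(n, a) = -12 + 4*a (J(n, a) = 4*(a - 3) = 4*(-3 + a) = -12 + 4*a)
(-789 + ((12 - 8*J(0, 0)) - 1*760))*(-1394) = (-789 + ((12 - 8*(-12 + 4*0)) - 1*760))*(-1394) = (-789 + ((12 - 8*(-12 + 0)) - 760))*(-1394) = (-789 + ((12 - 8*(-12)) - 760))*(-1394) = (-789 + ((12 + 96) - 760))*(-1394) = (-789 + (108 - 760))*(-1394) = (-789 - 652)*(-1394) = -1441*(-1394) = 2008754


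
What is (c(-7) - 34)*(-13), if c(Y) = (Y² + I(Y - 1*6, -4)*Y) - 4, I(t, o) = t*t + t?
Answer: 14053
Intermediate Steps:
I(t, o) = t + t² (I(t, o) = t² + t = t + t²)
c(Y) = -4 + Y² + Y*(-6 + Y)*(-5 + Y) (c(Y) = (Y² + ((Y - 1*6)*(1 + (Y - 1*6)))*Y) - 4 = (Y² + ((Y - 6)*(1 + (Y - 6)))*Y) - 4 = (Y² + ((-6 + Y)*(1 + (-6 + Y)))*Y) - 4 = (Y² + ((-6 + Y)*(-5 + Y))*Y) - 4 = (Y² + Y*(-6 + Y)*(-5 + Y)) - 4 = -4 + Y² + Y*(-6 + Y)*(-5 + Y))
(c(-7) - 34)*(-13) = ((-4 + (-7)² - 7*(-6 - 7)*(-5 - 7)) - 34)*(-13) = ((-4 + 49 - 7*(-13)*(-12)) - 34)*(-13) = ((-4 + 49 - 1092) - 34)*(-13) = (-1047 - 34)*(-13) = -1081*(-13) = 14053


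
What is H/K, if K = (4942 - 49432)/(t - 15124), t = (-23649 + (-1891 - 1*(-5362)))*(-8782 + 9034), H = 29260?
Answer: 14922541480/4449 ≈ 3.3541e+6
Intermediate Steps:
t = -5084856 (t = (-23649 + (-1891 + 5362))*252 = (-23649 + 3471)*252 = -20178*252 = -5084856)
K = 4449/509998 (K = (4942 - 49432)/(-5084856 - 15124) = -44490/(-5099980) = -44490*(-1/5099980) = 4449/509998 ≈ 0.0087236)
H/K = 29260/(4449/509998) = 29260*(509998/4449) = 14922541480/4449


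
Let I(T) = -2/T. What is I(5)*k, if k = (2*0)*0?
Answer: 0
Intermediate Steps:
k = 0 (k = 0*0 = 0)
I(5)*k = -2/5*0 = -2*⅕*0 = -⅖*0 = 0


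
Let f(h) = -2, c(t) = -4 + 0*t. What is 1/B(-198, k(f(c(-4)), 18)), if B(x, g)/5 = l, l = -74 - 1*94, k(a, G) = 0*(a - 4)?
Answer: -1/840 ≈ -0.0011905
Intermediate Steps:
c(t) = -4 (c(t) = -4 + 0 = -4)
k(a, G) = 0 (k(a, G) = 0*(-4 + a) = 0)
l = -168 (l = -74 - 94 = -168)
B(x, g) = -840 (B(x, g) = 5*(-168) = -840)
1/B(-198, k(f(c(-4)), 18)) = 1/(-840) = -1/840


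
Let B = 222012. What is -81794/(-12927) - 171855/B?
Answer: 1770853327/318883236 ≈ 5.5533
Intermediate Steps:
-81794/(-12927) - 171855/B = -81794/(-12927) - 171855/222012 = -81794*(-1/12927) - 171855*1/222012 = 81794/12927 - 19095/24668 = 1770853327/318883236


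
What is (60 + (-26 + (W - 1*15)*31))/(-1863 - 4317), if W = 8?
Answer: 61/2060 ≈ 0.029612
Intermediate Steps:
(60 + (-26 + (W - 1*15)*31))/(-1863 - 4317) = (60 + (-26 + (8 - 1*15)*31))/(-1863 - 4317) = (60 + (-26 + (8 - 15)*31))/(-6180) = (60 + (-26 - 7*31))*(-1/6180) = (60 + (-26 - 217))*(-1/6180) = (60 - 243)*(-1/6180) = -183*(-1/6180) = 61/2060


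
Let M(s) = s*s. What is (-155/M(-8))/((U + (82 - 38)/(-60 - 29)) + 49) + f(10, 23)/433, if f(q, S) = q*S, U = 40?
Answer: 109976205/218287424 ≈ 0.50381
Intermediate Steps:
M(s) = s²
f(q, S) = S*q
(-155/M(-8))/((U + (82 - 38)/(-60 - 29)) + 49) + f(10, 23)/433 = (-155/((-8)²))/((40 + (82 - 38)/(-60 - 29)) + 49) + (23*10)/433 = (-155/64)/((40 + 44/(-89)) + 49) + 230*(1/433) = (-155*1/64)/((40 + 44*(-1/89)) + 49) + 230/433 = -155/(64*((40 - 44/89) + 49)) + 230/433 = -155/(64*(3516/89 + 49)) + 230/433 = -155/(64*7877/89) + 230/433 = -155/64*89/7877 + 230/433 = -13795/504128 + 230/433 = 109976205/218287424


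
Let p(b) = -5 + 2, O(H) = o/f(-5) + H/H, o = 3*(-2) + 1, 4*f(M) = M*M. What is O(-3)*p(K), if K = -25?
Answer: -3/5 ≈ -0.60000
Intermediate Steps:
f(M) = M**2/4 (f(M) = (M*M)/4 = M**2/4)
o = -5 (o = -6 + 1 = -5)
O(H) = 1/5 (O(H) = -5/((1/4)*(-5)**2) + H/H = -5/((1/4)*25) + 1 = -5/25/4 + 1 = -5*4/25 + 1 = -4/5 + 1 = 1/5)
p(b) = -3
O(-3)*p(K) = (1/5)*(-3) = -3/5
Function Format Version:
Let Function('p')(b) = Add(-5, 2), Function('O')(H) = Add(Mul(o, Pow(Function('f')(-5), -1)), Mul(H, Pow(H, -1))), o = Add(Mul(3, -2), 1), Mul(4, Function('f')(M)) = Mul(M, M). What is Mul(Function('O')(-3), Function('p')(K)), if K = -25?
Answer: Rational(-3, 5) ≈ -0.60000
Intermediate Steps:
Function('f')(M) = Mul(Rational(1, 4), Pow(M, 2)) (Function('f')(M) = Mul(Rational(1, 4), Mul(M, M)) = Mul(Rational(1, 4), Pow(M, 2)))
o = -5 (o = Add(-6, 1) = -5)
Function('O')(H) = Rational(1, 5) (Function('O')(H) = Add(Mul(-5, Pow(Mul(Rational(1, 4), Pow(-5, 2)), -1)), Mul(H, Pow(H, -1))) = Add(Mul(-5, Pow(Mul(Rational(1, 4), 25), -1)), 1) = Add(Mul(-5, Pow(Rational(25, 4), -1)), 1) = Add(Mul(-5, Rational(4, 25)), 1) = Add(Rational(-4, 5), 1) = Rational(1, 5))
Function('p')(b) = -3
Mul(Function('O')(-3), Function('p')(K)) = Mul(Rational(1, 5), -3) = Rational(-3, 5)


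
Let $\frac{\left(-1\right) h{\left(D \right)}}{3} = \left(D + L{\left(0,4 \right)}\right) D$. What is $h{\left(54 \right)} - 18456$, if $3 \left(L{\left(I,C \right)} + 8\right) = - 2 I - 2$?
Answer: $-25800$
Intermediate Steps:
$L{\left(I,C \right)} = - \frac{26}{3} - \frac{2 I}{3}$ ($L{\left(I,C \right)} = -8 + \frac{- 2 I - 2}{3} = -8 + \frac{-2 - 2 I}{3} = -8 - \left(\frac{2}{3} + \frac{2 I}{3}\right) = - \frac{26}{3} - \frac{2 I}{3}$)
$h{\left(D \right)} = - 3 D \left(- \frac{26}{3} + D\right)$ ($h{\left(D \right)} = - 3 \left(D - \frac{26}{3}\right) D = - 3 \left(- \frac{26}{3} + D\right) D = - 3 D \left(- \frac{26}{3} + D\right)$)
$h{\left(54 \right)} - 18456 = 54 \left(26 - 162\right) - 18456 = 54 \left(-136\right) - 18456 = -7344 - 18456 = -25800$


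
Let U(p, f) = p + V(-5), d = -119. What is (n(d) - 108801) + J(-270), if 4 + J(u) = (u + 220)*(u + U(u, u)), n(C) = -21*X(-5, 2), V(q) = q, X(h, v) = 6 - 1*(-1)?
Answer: -81702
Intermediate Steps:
X(h, v) = 7 (X(h, v) = 6 + 1 = 7)
U(p, f) = -5 + p (U(p, f) = p - 5 = -5 + p)
n(C) = -147 (n(C) = -21*7 = -147)
J(u) = -4 + (-5 + 2*u)*(220 + u) (J(u) = -4 + (u + 220)*(u + (-5 + u)) = -4 + (220 + u)*(-5 + 2*u) = -4 + (-5 + 2*u)*(220 + u))
(n(d) - 108801) + J(-270) = (-147 - 108801) + (-1104 + 2*(-270)² + 435*(-270)) = -108948 + (-1104 + 2*72900 - 117450) = -108948 + (-1104 + 145800 - 117450) = -108948 + 27246 = -81702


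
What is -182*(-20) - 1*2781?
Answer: 859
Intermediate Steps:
-182*(-20) - 1*2781 = 3640 - 2781 = 859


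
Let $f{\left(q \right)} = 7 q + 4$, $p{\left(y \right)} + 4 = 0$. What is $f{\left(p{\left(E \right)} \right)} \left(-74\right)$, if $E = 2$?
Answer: $1776$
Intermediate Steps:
$p{\left(y \right)} = -4$ ($p{\left(y \right)} = -4 + 0 = -4$)
$f{\left(q \right)} = 4 + 7 q$
$f{\left(p{\left(E \right)} \right)} \left(-74\right) = \left(4 + 7 \left(-4\right)\right) \left(-74\right) = \left(4 - 28\right) \left(-74\right) = \left(-24\right) \left(-74\right) = 1776$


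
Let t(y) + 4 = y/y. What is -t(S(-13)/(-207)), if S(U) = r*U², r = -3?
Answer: 3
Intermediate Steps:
S(U) = -3*U²
t(y) = -3 (t(y) = -4 + y/y = -4 + 1 = -3)
-t(S(-13)/(-207)) = -1*(-3) = 3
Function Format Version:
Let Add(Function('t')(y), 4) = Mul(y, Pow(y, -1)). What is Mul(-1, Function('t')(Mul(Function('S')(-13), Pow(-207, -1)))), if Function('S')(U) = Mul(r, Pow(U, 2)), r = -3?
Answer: 3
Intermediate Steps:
Function('S')(U) = Mul(-3, Pow(U, 2))
Function('t')(y) = -3 (Function('t')(y) = Add(-4, Mul(y, Pow(y, -1))) = Add(-4, 1) = -3)
Mul(-1, Function('t')(Mul(Function('S')(-13), Pow(-207, -1)))) = Mul(-1, -3) = 3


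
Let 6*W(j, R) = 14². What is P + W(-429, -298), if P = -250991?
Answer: -752875/3 ≈ -2.5096e+5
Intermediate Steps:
W(j, R) = 98/3 (W(j, R) = (⅙)*14² = (⅙)*196 = 98/3)
P + W(-429, -298) = -250991 + 98/3 = -752875/3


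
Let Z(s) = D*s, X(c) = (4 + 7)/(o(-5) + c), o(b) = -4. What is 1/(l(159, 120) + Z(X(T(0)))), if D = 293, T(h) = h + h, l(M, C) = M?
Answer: -4/2587 ≈ -0.0015462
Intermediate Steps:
T(h) = 2*h
X(c) = 11/(-4 + c) (X(c) = (4 + 7)/(-4 + c) = 11/(-4 + c))
Z(s) = 293*s
1/(l(159, 120) + Z(X(T(0)))) = 1/(159 + 293*(11/(-4 + 2*0))) = 1/(159 + 293*(11/(-4 + 0))) = 1/(159 + 293*(11/(-4))) = 1/(159 + 293*(11*(-1/4))) = 1/(159 + 293*(-11/4)) = 1/(159 - 3223/4) = 1/(-2587/4) = -4/2587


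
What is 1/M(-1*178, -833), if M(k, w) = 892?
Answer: 1/892 ≈ 0.0011211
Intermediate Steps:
1/M(-1*178, -833) = 1/892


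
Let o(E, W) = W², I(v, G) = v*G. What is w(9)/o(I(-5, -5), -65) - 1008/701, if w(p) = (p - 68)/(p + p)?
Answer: -76699759/53311050 ≈ -1.4387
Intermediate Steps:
I(v, G) = G*v
w(p) = (-68 + p)/(2*p) (w(p) = (-68 + p)/((2*p)) = (-68 + p)*(1/(2*p)) = (-68 + p)/(2*p))
w(9)/o(I(-5, -5), -65) - 1008/701 = ((½)*(-68 + 9)/9)/((-65)²) - 1008/701 = ((½)*(⅑)*(-59))/4225 - 1008*1/701 = -59/18*1/4225 - 1008/701 = -59/76050 - 1008/701 = -76699759/53311050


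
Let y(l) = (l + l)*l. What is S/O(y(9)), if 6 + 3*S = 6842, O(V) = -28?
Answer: -1709/21 ≈ -81.381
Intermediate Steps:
y(l) = 2*l² (y(l) = (2*l)*l = 2*l²)
S = 6836/3 (S = -2 + (⅓)*6842 = -2 + 6842/3 = 6836/3 ≈ 2278.7)
S/O(y(9)) = (6836/3)/(-28) = (6836/3)*(-1/28) = -1709/21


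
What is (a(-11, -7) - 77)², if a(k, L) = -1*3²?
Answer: 7396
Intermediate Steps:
a(k, L) = -9 (a(k, L) = -1*9 = -9)
(a(-11, -7) - 77)² = (-9 - 77)² = (-86)² = 7396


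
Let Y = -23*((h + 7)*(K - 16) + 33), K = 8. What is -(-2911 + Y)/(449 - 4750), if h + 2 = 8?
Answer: -1278/4301 ≈ -0.29714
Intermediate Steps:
h = 6 (h = -2 + 8 = 6)
Y = 1633 (Y = -23*((6 + 7)*(8 - 16) + 33) = -23*(13*(-8) + 33) = -23*(-104 + 33) = -23*(-71) = 1633)
-(-2911 + Y)/(449 - 4750) = -(-2911 + 1633)/(449 - 4750) = -(-1278)/(-4301) = -(-1278)*(-1)/4301 = -1*1278/4301 = -1278/4301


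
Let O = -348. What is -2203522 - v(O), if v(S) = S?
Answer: -2203174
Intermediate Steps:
-2203522 - v(O) = -2203522 - 1*(-348) = -2203522 + 348 = -2203174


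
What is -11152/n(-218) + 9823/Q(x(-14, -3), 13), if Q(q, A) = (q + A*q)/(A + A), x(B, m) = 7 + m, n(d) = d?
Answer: 14075319/3052 ≈ 4611.8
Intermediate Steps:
Q(q, A) = (q + A*q)/(2*A) (Q(q, A) = (q + A*q)/((2*A)) = (q + A*q)*(1/(2*A)) = (q + A*q)/(2*A))
-11152/n(-218) + 9823/Q(x(-14, -3), 13) = -11152/(-218) + 9823/(((½)*(7 - 3)*(1 + 13)/13)) = -11152*(-1/218) + 9823/(((½)*4*(1/13)*14)) = 5576/109 + 9823/(28/13) = 5576/109 + 9823*(13/28) = 5576/109 + 127699/28 = 14075319/3052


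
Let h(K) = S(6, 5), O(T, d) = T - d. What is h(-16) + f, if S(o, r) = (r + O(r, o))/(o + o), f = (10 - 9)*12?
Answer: 37/3 ≈ 12.333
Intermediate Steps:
f = 12 (f = 1*12 = 12)
S(o, r) = (-o + 2*r)/(2*o) (S(o, r) = (r + (r - o))/(o + o) = (-o + 2*r)/((2*o)) = (-o + 2*r)*(1/(2*o)) = (-o + 2*r)/(2*o))
h(K) = ⅓ (h(K) = (5 - ½*6)/6 = (5 - 3)/6 = (⅙)*2 = ⅓)
h(-16) + f = ⅓ + 12 = 37/3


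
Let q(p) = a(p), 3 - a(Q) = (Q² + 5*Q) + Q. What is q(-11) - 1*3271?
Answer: -3323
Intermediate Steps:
a(Q) = 3 - Q² - 6*Q (a(Q) = 3 - ((Q² + 5*Q) + Q) = 3 - (Q² + 6*Q) = 3 + (-Q² - 6*Q) = 3 - Q² - 6*Q)
q(p) = 3 - p² - 6*p
q(-11) - 1*3271 = (3 - 1*(-11)² - 6*(-11)) - 1*3271 = (3 - 1*121 + 66) - 3271 = (3 - 121 + 66) - 3271 = -52 - 3271 = -3323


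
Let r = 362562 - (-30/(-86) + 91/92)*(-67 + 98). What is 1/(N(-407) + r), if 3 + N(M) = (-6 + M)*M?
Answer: 3956/2099087317 ≈ 1.8846e-6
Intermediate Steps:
N(M) = -3 + M*(-6 + M) (N(M) = -3 + (-6 + M)*M = -3 + M*(-6 + M))
r = 1434131189/3956 (r = 362562 - (-30*(-1/86) + 91*(1/92))*31 = 362562 - (15/43 + 91/92)*31 = 362562 - 5293*31/3956 = 362562 - 1*164083/3956 = 362562 - 164083/3956 = 1434131189/3956 ≈ 3.6252e+5)
1/(N(-407) + r) = 1/((-3 + (-407)**2 - 6*(-407)) + 1434131189/3956) = 1/((-3 + 165649 + 2442) + 1434131189/3956) = 1/(168088 + 1434131189/3956) = 1/(2099087317/3956) = 3956/2099087317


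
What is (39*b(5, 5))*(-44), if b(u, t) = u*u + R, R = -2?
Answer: -39468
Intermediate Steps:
b(u, t) = -2 + u² (b(u, t) = u*u - 2 = u² - 2 = -2 + u²)
(39*b(5, 5))*(-44) = (39*(-2 + 5²))*(-44) = (39*(-2 + 25))*(-44) = (39*23)*(-44) = 897*(-44) = -39468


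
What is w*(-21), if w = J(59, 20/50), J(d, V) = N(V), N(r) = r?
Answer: -42/5 ≈ -8.4000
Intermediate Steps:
J(d, V) = V
w = ⅖ (w = 20/50 = 20*(1/50) = ⅖ ≈ 0.40000)
w*(-21) = (⅖)*(-21) = -42/5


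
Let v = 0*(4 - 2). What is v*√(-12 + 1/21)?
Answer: 0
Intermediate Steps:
v = 0 (v = 0*2 = 0)
v*√(-12 + 1/21) = 0*√(-12 + 1/21) = 0*√(-251/21) = 0*(I*√5271/21) = 0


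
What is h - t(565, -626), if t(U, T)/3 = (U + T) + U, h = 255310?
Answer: 253798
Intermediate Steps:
t(U, T) = 3*T + 6*U (t(U, T) = 3*((U + T) + U) = 3*((T + U) + U) = 3*(T + 2*U) = 3*T + 6*U)
h - t(565, -626) = 255310 - (3*(-626) + 6*565) = 255310 - (-1878 + 3390) = 255310 - 1*1512 = 255310 - 1512 = 253798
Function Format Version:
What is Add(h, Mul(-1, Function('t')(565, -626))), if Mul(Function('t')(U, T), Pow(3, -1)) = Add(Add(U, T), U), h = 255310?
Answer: 253798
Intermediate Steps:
Function('t')(U, T) = Add(Mul(3, T), Mul(6, U)) (Function('t')(U, T) = Mul(3, Add(Add(U, T), U)) = Mul(3, Add(Add(T, U), U)) = Mul(3, Add(T, Mul(2, U))) = Add(Mul(3, T), Mul(6, U)))
Add(h, Mul(-1, Function('t')(565, -626))) = Add(255310, Mul(-1, Add(Mul(3, -626), Mul(6, 565)))) = Add(255310, Mul(-1, Add(-1878, 3390))) = Add(255310, Mul(-1, 1512)) = Add(255310, -1512) = 253798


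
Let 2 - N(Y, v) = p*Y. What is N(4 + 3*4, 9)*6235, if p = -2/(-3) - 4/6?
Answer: 12470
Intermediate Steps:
p = 0 (p = -2*(-⅓) - 4*⅙ = ⅔ - ⅔ = 0)
N(Y, v) = 2 (N(Y, v) = 2 - 0*Y = 2 - 1*0 = 2 + 0 = 2)
N(4 + 3*4, 9)*6235 = 2*6235 = 12470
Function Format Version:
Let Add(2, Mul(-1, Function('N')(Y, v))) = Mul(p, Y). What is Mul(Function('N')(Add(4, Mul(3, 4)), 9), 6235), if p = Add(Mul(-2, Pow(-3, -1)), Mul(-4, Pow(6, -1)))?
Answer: 12470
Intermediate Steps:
p = 0 (p = Add(Mul(-2, Rational(-1, 3)), Mul(-4, Rational(1, 6))) = Add(Rational(2, 3), Rational(-2, 3)) = 0)
Function('N')(Y, v) = 2 (Function('N')(Y, v) = Add(2, Mul(-1, Mul(0, Y))) = Add(2, Mul(-1, 0)) = Add(2, 0) = 2)
Mul(Function('N')(Add(4, Mul(3, 4)), 9), 6235) = Mul(2, 6235) = 12470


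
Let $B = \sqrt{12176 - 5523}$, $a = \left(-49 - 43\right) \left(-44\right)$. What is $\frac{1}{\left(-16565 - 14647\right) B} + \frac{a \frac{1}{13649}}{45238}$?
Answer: $\frac{2024}{308726731} - \frac{\sqrt{6653}}{207653436} \approx 6.1632 \cdot 10^{-6}$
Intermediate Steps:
$a = 4048$ ($a = \left(-92\right) \left(-44\right) = 4048$)
$B = \sqrt{6653} \approx 81.566$
$\frac{1}{\left(-16565 - 14647\right) B} + \frac{a \frac{1}{13649}}{45238} = \frac{1}{\left(-16565 - 14647\right) \sqrt{6653}} + \frac{4048 \cdot \frac{1}{13649}}{45238} = \frac{\frac{1}{6653} \sqrt{6653}}{-31212} + 4048 \cdot \frac{1}{13649} \cdot \frac{1}{45238} = - \frac{\frac{1}{6653} \sqrt{6653}}{31212} + \frac{4048}{13649} \cdot \frac{1}{45238} = - \frac{\sqrt{6653}}{207653436} + \frac{2024}{308726731} = \frac{2024}{308726731} - \frac{\sqrt{6653}}{207653436}$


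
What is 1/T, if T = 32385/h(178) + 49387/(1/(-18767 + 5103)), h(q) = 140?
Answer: -28/18895064627 ≈ -1.4819e-9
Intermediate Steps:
T = -18895064627/28 (T = 32385/140 + 49387/(1/(-18767 + 5103)) = 32385*(1/140) + 49387/(1/(-13664)) = 6477/28 + 49387/(-1/13664) = 6477/28 + 49387*(-13664) = 6477/28 - 674823968 = -18895064627/28 ≈ -6.7482e+8)
1/T = 1/(-18895064627/28) = -28/18895064627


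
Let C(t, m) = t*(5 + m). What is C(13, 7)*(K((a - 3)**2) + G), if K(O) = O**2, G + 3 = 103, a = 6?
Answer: 28236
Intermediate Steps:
G = 100 (G = -3 + 103 = 100)
C(13, 7)*(K((a - 3)**2) + G) = (13*(5 + 7))*(((6 - 3)**2)**2 + 100) = (13*12)*((3**2)**2 + 100) = 156*(9**2 + 100) = 156*(81 + 100) = 156*181 = 28236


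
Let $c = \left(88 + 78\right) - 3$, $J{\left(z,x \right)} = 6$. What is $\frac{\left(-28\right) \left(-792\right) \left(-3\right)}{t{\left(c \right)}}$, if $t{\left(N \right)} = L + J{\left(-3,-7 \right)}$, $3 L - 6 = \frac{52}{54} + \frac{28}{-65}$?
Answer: $- \frac{15921360}{1957} \approx -8135.6$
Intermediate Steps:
$L = \frac{11464}{5265}$ ($L = 2 + \frac{\frac{52}{54} + \frac{28}{-65}}{3} = 2 + \frac{52 \cdot \frac{1}{54} + 28 \left(- \frac{1}{65}\right)}{3} = 2 + \frac{\frac{26}{27} - \frac{28}{65}}{3} = 2 + \frac{1}{3} \cdot \frac{934}{1755} = 2 + \frac{934}{5265} = \frac{11464}{5265} \approx 2.1774$)
$c = 163$ ($c = 166 - 3 = 163$)
$t{\left(N \right)} = \frac{43054}{5265}$ ($t{\left(N \right)} = \frac{11464}{5265} + 6 = \frac{43054}{5265}$)
$\frac{\left(-28\right) \left(-792\right) \left(-3\right)}{t{\left(c \right)}} = \frac{\left(-28\right) \left(-792\right) \left(-3\right)}{\frac{43054}{5265}} = 22176 \left(-3\right) \frac{5265}{43054} = \left(-66528\right) \frac{5265}{43054} = - \frac{15921360}{1957}$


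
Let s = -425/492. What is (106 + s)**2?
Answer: 2675682529/242064 ≈ 11054.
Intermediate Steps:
s = -425/492 (s = -425*1/492 = -425/492 ≈ -0.86382)
(106 + s)**2 = (106 - 425/492)**2 = (51727/492)**2 = 2675682529/242064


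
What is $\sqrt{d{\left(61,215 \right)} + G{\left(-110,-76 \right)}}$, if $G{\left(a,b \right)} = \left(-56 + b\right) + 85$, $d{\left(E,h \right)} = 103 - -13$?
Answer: $\sqrt{69} \approx 8.3066$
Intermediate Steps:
$d{\left(E,h \right)} = 116$ ($d{\left(E,h \right)} = 103 + 13 = 116$)
$G{\left(a,b \right)} = 29 + b$
$\sqrt{d{\left(61,215 \right)} + G{\left(-110,-76 \right)}} = \sqrt{116 + \left(29 - 76\right)} = \sqrt{116 - 47} = \sqrt{69}$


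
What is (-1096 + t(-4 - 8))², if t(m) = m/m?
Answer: 1199025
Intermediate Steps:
t(m) = 1
(-1096 + t(-4 - 8))² = (-1096 + 1)² = (-1095)² = 1199025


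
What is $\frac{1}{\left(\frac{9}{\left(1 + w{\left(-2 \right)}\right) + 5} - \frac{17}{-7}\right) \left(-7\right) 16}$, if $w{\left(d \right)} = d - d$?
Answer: $- \frac{1}{440} \approx -0.0022727$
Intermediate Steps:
$w{\left(d \right)} = 0$
$\frac{1}{\left(\frac{9}{\left(1 + w{\left(-2 \right)}\right) + 5} - \frac{17}{-7}\right) \left(-7\right) 16} = \frac{1}{\left(\frac{9}{\left(1 + 0\right) + 5} - \frac{17}{-7}\right) \left(-7\right) 16} = \frac{1}{\left(\frac{9}{1 + 5} - - \frac{17}{7}\right) \left(-7\right) 16} = \frac{1}{\left(\frac{9}{6} + \frac{17}{7}\right) \left(-7\right) 16} = \frac{1}{\left(9 \cdot \frac{1}{6} + \frac{17}{7}\right) \left(-7\right) 16} = \frac{1}{\left(\frac{3}{2} + \frac{17}{7}\right) \left(-7\right) 16} = \frac{1}{\frac{55}{14} \left(-7\right) 16} = \frac{1}{\left(- \frac{55}{2}\right) 16} = \frac{1}{-440} = - \frac{1}{440}$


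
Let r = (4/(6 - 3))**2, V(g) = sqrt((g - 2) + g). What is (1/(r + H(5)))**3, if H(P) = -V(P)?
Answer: -200475/470596 - 1161297*sqrt(2)/3764768 ≈ -0.86224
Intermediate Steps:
V(g) = sqrt(-2 + 2*g) (V(g) = sqrt((-2 + g) + g) = sqrt(-2 + 2*g))
r = 16/9 (r = (4/3)**2 = 16/9 ≈ 1.7778)
H(P) = -sqrt(-2 + 2*P)
(1/(r + H(5)))**3 = (1/(16/9 - sqrt(-2 + 2*5)))**3 = (1/(16/9 - sqrt(-2 + 10)))**3 = (1/(16/9 - sqrt(8)))**3 = (1/(16/9 - 2*sqrt(2)))**3 = (16/9 - 2*sqrt(2))**(-3)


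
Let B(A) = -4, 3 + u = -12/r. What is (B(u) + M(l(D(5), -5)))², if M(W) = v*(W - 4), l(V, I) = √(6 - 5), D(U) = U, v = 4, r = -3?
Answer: 256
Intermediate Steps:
u = 1 (u = -3 - 12/(-3) = -3 - 12*(-⅓) = -3 + 4 = 1)
l(V, I) = 1 (l(V, I) = √1 = 1)
M(W) = -16 + 4*W (M(W) = 4*(W - 4) = 4*(-4 + W) = -16 + 4*W)
(B(u) + M(l(D(5), -5)))² = (-4 + (-16 + 4*1))² = (-4 + (-16 + 4))² = (-4 - 12)² = (-16)² = 256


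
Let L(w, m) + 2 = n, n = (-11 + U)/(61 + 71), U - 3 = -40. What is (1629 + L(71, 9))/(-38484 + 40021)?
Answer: 617/583 ≈ 1.0583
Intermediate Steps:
U = -37 (U = 3 - 40 = -37)
n = -4/11 (n = (-11 - 37)/(61 + 71) = -48/132 = -48*1/132 = -4/11 ≈ -0.36364)
L(w, m) = -26/11 (L(w, m) = -2 - 4/11 = -26/11)
(1629 + L(71, 9))/(-38484 + 40021) = (1629 - 26/11)/(-38484 + 40021) = (17893/11)/1537 = (17893/11)*(1/1537) = 617/583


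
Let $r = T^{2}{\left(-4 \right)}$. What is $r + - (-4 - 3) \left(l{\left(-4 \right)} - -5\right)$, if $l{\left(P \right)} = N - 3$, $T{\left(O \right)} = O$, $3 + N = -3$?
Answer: $-12$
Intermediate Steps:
$N = -6$ ($N = -3 - 3 = -6$)
$l{\left(P \right)} = -9$ ($l{\left(P \right)} = -6 - 3 = -9$)
$r = 16$ ($r = \left(-4\right)^{2} = 16$)
$r + - (-4 - 3) \left(l{\left(-4 \right)} - -5\right) = 16 + - (-4 - 3) \left(-9 - -5\right) = 16 + \left(-1\right) \left(-7\right) \left(-9 + 5\right) = 16 + 7 \left(-4\right) = 16 - 28 = -12$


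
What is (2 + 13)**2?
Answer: 225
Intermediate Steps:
(2 + 13)**2 = 15**2 = 225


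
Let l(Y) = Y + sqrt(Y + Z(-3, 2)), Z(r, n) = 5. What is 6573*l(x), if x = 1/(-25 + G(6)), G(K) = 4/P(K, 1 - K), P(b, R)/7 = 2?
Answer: -46011/173 + 6573*sqrt(148434)/173 ≈ 14372.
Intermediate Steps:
P(b, R) = 14 (P(b, R) = 7*2 = 14)
G(K) = 2/7 (G(K) = 4/14 = 4*(1/14) = 2/7)
x = -7/173 (x = 1/(-25 + 2/7) = 1/(-173/7) = -7/173 ≈ -0.040462)
l(Y) = Y + sqrt(5 + Y) (l(Y) = Y + sqrt(Y + 5) = Y + sqrt(5 + Y))
6573*l(x) = 6573*(-7/173 + sqrt(5 - 7/173)) = 6573*(-7/173 + sqrt(858/173)) = 6573*(-7/173 + sqrt(148434)/173) = -46011/173 + 6573*sqrt(148434)/173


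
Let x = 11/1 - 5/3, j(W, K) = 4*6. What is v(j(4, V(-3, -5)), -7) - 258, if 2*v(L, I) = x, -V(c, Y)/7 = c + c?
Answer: -760/3 ≈ -253.33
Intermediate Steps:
V(c, Y) = -14*c (V(c, Y) = -7*(c + c) = -14*c)
j(W, K) = 24
x = 28/3 (x = 11*1 - 5*⅓ = 11 - 5/3 = 28/3 ≈ 9.3333)
v(L, I) = 14/3 (v(L, I) = (½)*(28/3) = 14/3)
v(j(4, V(-3, -5)), -7) - 258 = 14/3 - 258 = -760/3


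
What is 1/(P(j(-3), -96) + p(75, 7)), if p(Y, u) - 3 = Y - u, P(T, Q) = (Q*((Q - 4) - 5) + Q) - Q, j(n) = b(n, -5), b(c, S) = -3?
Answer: 1/10151 ≈ 9.8513e-5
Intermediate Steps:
j(n) = -3
P(T, Q) = Q*(-9 + Q) (P(T, Q) = (Q*((-4 + Q) - 5) + Q) - Q = (Q*(-9 + Q) + Q) - Q = (Q + Q*(-9 + Q)) - Q = Q*(-9 + Q))
p(Y, u) = 3 + Y - u (p(Y, u) = 3 + (Y - u) = 3 + Y - u)
1/(P(j(-3), -96) + p(75, 7)) = 1/(-96*(-9 - 96) + (3 + 75 - 1*7)) = 1/(-96*(-105) + (3 + 75 - 7)) = 1/(10080 + 71) = 1/10151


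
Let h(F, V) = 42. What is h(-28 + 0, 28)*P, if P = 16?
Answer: 672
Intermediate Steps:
h(-28 + 0, 28)*P = 42*16 = 672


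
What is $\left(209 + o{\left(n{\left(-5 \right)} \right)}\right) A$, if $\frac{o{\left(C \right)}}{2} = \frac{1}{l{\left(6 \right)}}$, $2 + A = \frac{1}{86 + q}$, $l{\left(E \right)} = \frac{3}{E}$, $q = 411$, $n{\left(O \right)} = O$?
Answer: $- \frac{2979}{7} \approx -425.57$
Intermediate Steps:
$A = - \frac{993}{497}$ ($A = -2 + \frac{1}{86 + 411} = -2 + \frac{1}{497} = - \frac{993}{497} \approx -1.998$)
$o{\left(C \right)} = 4$ ($o{\left(C \right)} = \frac{2}{3 \cdot \frac{1}{6}} = 2 \frac{1}{\frac{1}{2}} = 2 \cdot 2 = 4$)
$\left(209 + o{\left(n{\left(-5 \right)} \right)}\right) A = \left(209 + 4\right) \left(- \frac{993}{497}\right) = 213 \left(- \frac{993}{497}\right) = - \frac{2979}{7}$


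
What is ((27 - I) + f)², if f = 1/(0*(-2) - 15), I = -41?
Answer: 1038361/225 ≈ 4614.9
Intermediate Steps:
f = -1/15 (f = 1/(0 - 15) = 1/(-15) = -1/15 ≈ -0.066667)
((27 - I) + f)² = ((27 - 1*(-41)) - 1/15)² = ((27 + 41) - 1/15)² = (68 - 1/15)² = (1019/15)² = 1038361/225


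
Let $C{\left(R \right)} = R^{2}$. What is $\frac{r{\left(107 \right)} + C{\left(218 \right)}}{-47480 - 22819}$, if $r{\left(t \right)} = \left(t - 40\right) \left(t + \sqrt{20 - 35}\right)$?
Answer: $- \frac{6077}{7811} - \frac{67 i \sqrt{15}}{70299} \approx -0.77801 - 0.0036912 i$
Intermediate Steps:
$r{\left(t \right)} = \left(-40 + t\right) \left(t + i \sqrt{15}\right)$ ($r{\left(t \right)} = \left(t - 40\right) \left(t + \sqrt{-15}\right) = \left(-40 + t\right) \left(t + i \sqrt{15}\right)$)
$\frac{r{\left(107 \right)} + C{\left(218 \right)}}{-47480 - 22819} = \frac{\left(107^{2} - 4280 - 40 i \sqrt{15} + i 107 \sqrt{15}\right) + 218^{2}}{-47480 - 22819} = \frac{\left(11449 - 4280 - 40 i \sqrt{15} + 107 i \sqrt{15}\right) + 47524}{-70299} = \left(\left(7169 + 67 i \sqrt{15}\right) + 47524\right) \left(- \frac{1}{70299}\right) = \left(54693 + 67 i \sqrt{15}\right) \left(- \frac{1}{70299}\right) = - \frac{6077}{7811} - \frac{67 i \sqrt{15}}{70299}$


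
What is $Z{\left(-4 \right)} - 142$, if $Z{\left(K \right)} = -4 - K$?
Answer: $-142$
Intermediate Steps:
$Z{\left(-4 \right)} - 142 = \left(-4 - -4\right) - 142 = \left(-4 + 4\right) - 142 = 0 - 142 = -142$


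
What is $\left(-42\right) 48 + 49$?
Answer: $-1967$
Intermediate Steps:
$\left(-42\right) 48 + 49 = -2016 + 49 = -1967$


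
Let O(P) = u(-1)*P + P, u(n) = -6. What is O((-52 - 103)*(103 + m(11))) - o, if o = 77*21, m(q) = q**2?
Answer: 171983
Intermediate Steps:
O(P) = -5*P (O(P) = -6*P + P = -5*P)
o = 1617
O((-52 - 103)*(103 + m(11))) - o = -5*(-52 - 103)*(103 + 11**2) - 1*1617 = -(-775)*(103 + 121) - 1617 = -(-775)*224 - 1617 = -5*(-34720) - 1617 = 173600 - 1617 = 171983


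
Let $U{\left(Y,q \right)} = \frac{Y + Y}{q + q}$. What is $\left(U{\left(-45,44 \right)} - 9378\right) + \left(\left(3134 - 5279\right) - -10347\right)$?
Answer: $- \frac{51789}{44} \approx -1177.0$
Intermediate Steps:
$U{\left(Y,q \right)} = \frac{Y}{q}$ ($U{\left(Y,q \right)} = \frac{2 Y}{2 q} = 2 Y \frac{1}{2 q} = \frac{Y}{q}$)
$\left(U{\left(-45,44 \right)} - 9378\right) + \left(\left(3134 - 5279\right) - -10347\right) = \left(- \frac{45}{44} - 9378\right) + \left(\left(3134 - 5279\right) - -10347\right) = \left(\left(-45\right) \frac{1}{44} - 9378\right) + \left(-2145 + 10347\right) = \left(- \frac{45}{44} - 9378\right) + 8202 = - \frac{412677}{44} + 8202 = - \frac{51789}{44}$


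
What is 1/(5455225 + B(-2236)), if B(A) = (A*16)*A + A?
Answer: 1/85448125 ≈ 1.1703e-8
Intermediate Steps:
B(A) = A + 16*A² (B(A) = (16*A)*A + A = 16*A² + A = A + 16*A²)
1/(5455225 + B(-2236)) = 1/(5455225 - 2236*(1 + 16*(-2236))) = 1/(5455225 - 2236*(1 - 35776)) = 1/(5455225 - 2236*(-35775)) = 1/(5455225 + 79992900) = 1/85448125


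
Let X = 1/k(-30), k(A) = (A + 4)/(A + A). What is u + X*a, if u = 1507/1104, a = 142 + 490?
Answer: 20951431/14352 ≈ 1459.8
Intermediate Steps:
k(A) = (4 + A)/(2*A) (k(A) = (4 + A)/((2*A)) = (4 + A)*(1/(2*A)) = (4 + A)/(2*A))
X = 30/13 (X = 1/((½)*(4 - 30)/(-30)) = 1/((½)*(-1/30)*(-26)) = 1/(13/30) = 30/13 ≈ 2.3077)
a = 632
u = 1507/1104 (u = 1507*(1/1104) = 1507/1104 ≈ 1.3650)
u + X*a = 1507/1104 + (30/13)*632 = 1507/1104 + 18960/13 = 20951431/14352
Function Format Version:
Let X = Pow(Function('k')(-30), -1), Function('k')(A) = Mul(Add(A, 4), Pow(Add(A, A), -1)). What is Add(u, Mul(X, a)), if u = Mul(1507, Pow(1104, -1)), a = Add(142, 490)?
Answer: Rational(20951431, 14352) ≈ 1459.8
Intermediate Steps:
Function('k')(A) = Mul(Rational(1, 2), Pow(A, -1), Add(4, A)) (Function('k')(A) = Mul(Add(4, A), Pow(Mul(2, A), -1)) = Mul(Add(4, A), Mul(Rational(1, 2), Pow(A, -1))) = Mul(Rational(1, 2), Pow(A, -1), Add(4, A)))
X = Rational(30, 13) (X = Pow(Mul(Rational(1, 2), Pow(-30, -1), Add(4, -30)), -1) = Pow(Mul(Rational(1, 2), Rational(-1, 30), -26), -1) = Pow(Rational(13, 30), -1) = Rational(30, 13) ≈ 2.3077)
a = 632
u = Rational(1507, 1104) (u = Mul(1507, Rational(1, 1104)) = Rational(1507, 1104) ≈ 1.3650)
Add(u, Mul(X, a)) = Add(Rational(1507, 1104), Mul(Rational(30, 13), 632)) = Add(Rational(1507, 1104), Rational(18960, 13)) = Rational(20951431, 14352)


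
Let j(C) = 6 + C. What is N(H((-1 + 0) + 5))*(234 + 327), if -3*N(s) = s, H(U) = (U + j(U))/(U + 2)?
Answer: -1309/3 ≈ -436.33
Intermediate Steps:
H(U) = (6 + 2*U)/(2 + U) (H(U) = (U + (6 + U))/(U + 2) = (6 + 2*U)/(2 + U))
N(s) = -s/3
N(H((-1 + 0) + 5))*(234 + 327) = (-2*(3 + ((-1 + 0) + 5))/(3*(2 + ((-1 + 0) + 5))))*(234 + 327) = -2*(3 + (-1 + 5))/(3*(2 + (-1 + 5)))*561 = -2*(3 + 4)/(3*(2 + 4))*561 = -2*7/(3*6)*561 = -⅓*7/3*561 = -7/9*561 = -1309/3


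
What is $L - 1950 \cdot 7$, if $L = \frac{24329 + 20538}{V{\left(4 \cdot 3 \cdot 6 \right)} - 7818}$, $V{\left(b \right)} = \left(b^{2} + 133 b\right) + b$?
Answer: $- \frac{95696233}{7014} \approx -13644.0$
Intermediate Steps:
$V{\left(b \right)} = b^{2} + 134 b$
$L = \frac{44867}{7014}$ ($L = \frac{24329 + 20538}{4 \cdot 3 \cdot 6 \left(134 + 4 \cdot 3 \cdot 6\right) - 7818} = \frac{44867}{12 \cdot 6 \left(134 + 12 \cdot 6\right) - 7818} = \frac{44867}{72 \left(134 + 72\right) - 7818} = \frac{44867}{72 \cdot 206 - 7818} = \frac{44867}{14832 - 7818} = \frac{44867}{7014} \approx 6.3968$)
$L - 1950 \cdot 7 = \frac{44867}{7014} - 1950 \cdot 7 = \frac{44867}{7014} - 13650 = - \frac{95696233}{7014}$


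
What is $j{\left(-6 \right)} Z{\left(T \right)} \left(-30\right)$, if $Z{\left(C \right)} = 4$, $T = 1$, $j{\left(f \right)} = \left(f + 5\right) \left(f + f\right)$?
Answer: $-1440$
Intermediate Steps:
$j{\left(f \right)} = 2 f \left(5 + f\right)$ ($j{\left(f \right)} = \left(5 + f\right) 2 f = 2 f \left(5 + f\right)$)
$j{\left(-6 \right)} Z{\left(T \right)} \left(-30\right) = 2 \left(-6\right) \left(5 - 6\right) 4 \left(-30\right) = 2 \left(-6\right) \left(-1\right) 4 \left(-30\right) = 12 \cdot 4 \left(-30\right) = 48 \left(-30\right) = -1440$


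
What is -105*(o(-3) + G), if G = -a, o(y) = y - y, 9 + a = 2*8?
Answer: 735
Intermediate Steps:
a = 7 (a = -9 + 2*8 = -9 + 16 = 7)
o(y) = 0
G = -7 (G = -1*7 = -7)
-105*(o(-3) + G) = -105*(0 - 7) = -105*(-7) = 735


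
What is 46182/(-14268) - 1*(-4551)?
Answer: 10814581/2378 ≈ 4547.8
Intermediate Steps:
46182/(-14268) - 1*(-4551) = 46182*(-1/14268) + 4551 = -7697/2378 + 4551 = 10814581/2378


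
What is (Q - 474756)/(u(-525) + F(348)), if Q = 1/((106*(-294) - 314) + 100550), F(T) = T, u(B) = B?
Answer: 32792346431/12225744 ≈ 2682.2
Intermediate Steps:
Q = 1/69072 (Q = 1/((-31164 - 314) + 100550) = 1/(-31478 + 100550) = 1/69072 ≈ 1.4478e-5)
(Q - 474756)/(u(-525) + F(348)) = (1/69072 - 474756)/(-525 + 348) = -32792346431/69072/(-177) = -32792346431/69072*(-1/177) = 32792346431/12225744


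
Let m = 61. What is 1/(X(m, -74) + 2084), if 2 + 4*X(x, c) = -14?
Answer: 1/2080 ≈ 0.00048077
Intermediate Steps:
X(x, c) = -4 (X(x, c) = -1/2 + (1/4)*(-14) = -1/2 - 7/2 = -4)
1/(X(m, -74) + 2084) = 1/(-4 + 2084) = 1/2080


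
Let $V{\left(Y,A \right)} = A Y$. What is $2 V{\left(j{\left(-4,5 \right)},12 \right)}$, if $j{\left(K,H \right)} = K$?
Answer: $-96$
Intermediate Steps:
$2 V{\left(j{\left(-4,5 \right)},12 \right)} = 2 \cdot 12 \left(-4\right) = 2 \left(-48\right) = -96$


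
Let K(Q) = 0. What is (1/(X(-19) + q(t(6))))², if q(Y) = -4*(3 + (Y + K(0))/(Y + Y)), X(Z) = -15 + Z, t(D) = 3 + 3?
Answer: 1/2304 ≈ 0.00043403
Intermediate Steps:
t(D) = 6
q(Y) = -14 (q(Y) = -4*(3 + (Y + 0)/(Y + Y)) = -4*(3 + Y/((2*Y))) = -4*(3 + Y*(1/(2*Y))) = -4*(3 + ½) = -4*7/2 = -14)
(1/(X(-19) + q(t(6))))² = (1/((-15 - 19) - 14))² = (1/(-34 - 14))² = (1/(-48))² = (-1/48)² = 1/2304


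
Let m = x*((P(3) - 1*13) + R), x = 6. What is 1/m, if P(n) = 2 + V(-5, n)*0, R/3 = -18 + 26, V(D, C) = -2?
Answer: 1/78 ≈ 0.012821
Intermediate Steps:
R = 24 (R = 3*(-18 + 26) = 3*8 = 24)
P(n) = 2 (P(n) = 2 - 2*0 = 2 + 0 = 2)
m = 78 (m = 6*((2 - 1*13) + 24) = 6*((2 - 13) + 24) = 6*(-11 + 24) = 6*13 = 78)
1/m = 1/78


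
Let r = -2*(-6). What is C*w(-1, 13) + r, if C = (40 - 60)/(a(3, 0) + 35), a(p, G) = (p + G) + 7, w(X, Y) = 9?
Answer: 8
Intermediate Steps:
a(p, G) = 7 + G + p (a(p, G) = (G + p) + 7 = 7 + G + p)
r = 12
C = -4/9 (C = (40 - 60)/((7 + 0 + 3) + 35) = -20/(10 + 35) = -20/45 = -20*1/45 = -4/9 ≈ -0.44444)
C*w(-1, 13) + r = -4/9*9 + 12 = -4 + 12 = 8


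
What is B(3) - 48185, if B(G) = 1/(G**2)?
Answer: -433664/9 ≈ -48185.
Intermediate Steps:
B(G) = G**(-2)
B(3) - 48185 = 3**(-2) - 48185 = 1/9 - 48185 = -433664/9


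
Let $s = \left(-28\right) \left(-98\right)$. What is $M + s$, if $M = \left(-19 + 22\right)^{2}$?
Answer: $2753$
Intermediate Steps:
$s = 2744$
$M = 9$ ($M = 3^{2} = 9$)
$M + s = 9 + 2744 = 2753$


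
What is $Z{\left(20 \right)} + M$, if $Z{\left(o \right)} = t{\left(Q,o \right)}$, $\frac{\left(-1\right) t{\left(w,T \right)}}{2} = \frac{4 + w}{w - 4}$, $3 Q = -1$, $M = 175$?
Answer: $\frac{2297}{13} \approx 176.69$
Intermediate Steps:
$Q = - \frac{1}{3}$ ($Q = \frac{1}{3} \left(-1\right) = - \frac{1}{3} \approx -0.33333$)
$t{\left(w,T \right)} = - \frac{2 \left(4 + w\right)}{-4 + w}$ ($t{\left(w,T \right)} = - 2 \frac{4 + w}{w - 4} = - 2 \frac{4 + w}{-4 + w} = - \frac{2 \left(4 + w\right)}{-4 + w}$)
$Z{\left(o \right)} = \frac{22}{13}$ ($Z{\left(o \right)} = \frac{2 \left(-4 - - \frac{1}{3}\right)}{-4 - \frac{1}{3}} = \frac{2 \left(-4 + \frac{1}{3}\right)}{- \frac{13}{3}} = 2 \left(- \frac{3}{13}\right) \left(- \frac{11}{3}\right) = \frac{22}{13}$)
$Z{\left(20 \right)} + M = \frac{22}{13} + 175 = \frac{2297}{13}$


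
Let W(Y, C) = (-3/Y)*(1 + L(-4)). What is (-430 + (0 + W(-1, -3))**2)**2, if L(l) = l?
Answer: 121801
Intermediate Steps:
W(Y, C) = 9/Y (W(Y, C) = (-3/Y)*(1 - 4) = -3/Y*(-3) = 9/Y)
(-430 + (0 + W(-1, -3))**2)**2 = (-430 + (0 + 9/(-1))**2)**2 = (-430 + (0 + 9*(-1))**2)**2 = (-430 + (0 - 9)**2)**2 = (-430 + (-9)**2)**2 = (-430 + 81)**2 = (-349)**2 = 121801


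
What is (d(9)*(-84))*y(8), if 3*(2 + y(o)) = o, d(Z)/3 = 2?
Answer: -336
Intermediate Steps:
d(Z) = 6 (d(Z) = 3*2 = 6)
y(o) = -2 + o/3
(d(9)*(-84))*y(8) = (6*(-84))*(-2 + (⅓)*8) = -504*(-2 + 8/3) = -504*⅔ = -336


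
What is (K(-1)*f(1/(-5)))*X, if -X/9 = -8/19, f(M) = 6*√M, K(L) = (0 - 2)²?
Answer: 1728*I*√5/95 ≈ 40.673*I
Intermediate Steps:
K(L) = 4 (K(L) = (-2)² = 4)
X = 72/19 (X = -(-72)/19 = -9*(-8/19) = 72/19 ≈ 3.7895)
(K(-1)*f(1/(-5)))*X = (4*(6*√(1/(-5))))*(72/19) = (4*(6*√(1*(-⅕))))*(72/19) = (4*(6*√(-⅕)))*(72/19) = (4*(6*(I*√5/5)))*(72/19) = (4*(6*I*√5/5))*(72/19) = (24*I*√5/5)*(72/19) = 1728*I*√5/95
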